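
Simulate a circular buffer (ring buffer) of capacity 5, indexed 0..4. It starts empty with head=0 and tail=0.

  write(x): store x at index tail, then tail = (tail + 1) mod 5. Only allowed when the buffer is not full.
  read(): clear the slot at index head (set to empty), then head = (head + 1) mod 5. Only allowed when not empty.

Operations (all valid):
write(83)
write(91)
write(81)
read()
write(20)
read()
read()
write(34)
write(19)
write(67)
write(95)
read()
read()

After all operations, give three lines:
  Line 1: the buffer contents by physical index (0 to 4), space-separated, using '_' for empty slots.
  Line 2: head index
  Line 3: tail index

Answer: 19 67 95 _ _
0
3

Derivation:
write(83): buf=[83 _ _ _ _], head=0, tail=1, size=1
write(91): buf=[83 91 _ _ _], head=0, tail=2, size=2
write(81): buf=[83 91 81 _ _], head=0, tail=3, size=3
read(): buf=[_ 91 81 _ _], head=1, tail=3, size=2
write(20): buf=[_ 91 81 20 _], head=1, tail=4, size=3
read(): buf=[_ _ 81 20 _], head=2, tail=4, size=2
read(): buf=[_ _ _ 20 _], head=3, tail=4, size=1
write(34): buf=[_ _ _ 20 34], head=3, tail=0, size=2
write(19): buf=[19 _ _ 20 34], head=3, tail=1, size=3
write(67): buf=[19 67 _ 20 34], head=3, tail=2, size=4
write(95): buf=[19 67 95 20 34], head=3, tail=3, size=5
read(): buf=[19 67 95 _ 34], head=4, tail=3, size=4
read(): buf=[19 67 95 _ _], head=0, tail=3, size=3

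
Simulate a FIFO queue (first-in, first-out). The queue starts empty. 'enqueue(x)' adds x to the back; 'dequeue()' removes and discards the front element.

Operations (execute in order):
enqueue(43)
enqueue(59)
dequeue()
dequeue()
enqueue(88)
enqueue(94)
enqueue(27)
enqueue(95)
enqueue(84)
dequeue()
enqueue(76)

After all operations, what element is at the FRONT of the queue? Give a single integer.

Answer: 94

Derivation:
enqueue(43): queue = [43]
enqueue(59): queue = [43, 59]
dequeue(): queue = [59]
dequeue(): queue = []
enqueue(88): queue = [88]
enqueue(94): queue = [88, 94]
enqueue(27): queue = [88, 94, 27]
enqueue(95): queue = [88, 94, 27, 95]
enqueue(84): queue = [88, 94, 27, 95, 84]
dequeue(): queue = [94, 27, 95, 84]
enqueue(76): queue = [94, 27, 95, 84, 76]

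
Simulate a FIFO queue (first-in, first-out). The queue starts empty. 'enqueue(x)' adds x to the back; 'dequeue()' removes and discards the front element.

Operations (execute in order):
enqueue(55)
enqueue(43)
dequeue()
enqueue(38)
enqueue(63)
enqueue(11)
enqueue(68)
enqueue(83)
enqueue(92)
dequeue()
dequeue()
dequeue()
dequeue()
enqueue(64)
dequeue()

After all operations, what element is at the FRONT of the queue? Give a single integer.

Answer: 83

Derivation:
enqueue(55): queue = [55]
enqueue(43): queue = [55, 43]
dequeue(): queue = [43]
enqueue(38): queue = [43, 38]
enqueue(63): queue = [43, 38, 63]
enqueue(11): queue = [43, 38, 63, 11]
enqueue(68): queue = [43, 38, 63, 11, 68]
enqueue(83): queue = [43, 38, 63, 11, 68, 83]
enqueue(92): queue = [43, 38, 63, 11, 68, 83, 92]
dequeue(): queue = [38, 63, 11, 68, 83, 92]
dequeue(): queue = [63, 11, 68, 83, 92]
dequeue(): queue = [11, 68, 83, 92]
dequeue(): queue = [68, 83, 92]
enqueue(64): queue = [68, 83, 92, 64]
dequeue(): queue = [83, 92, 64]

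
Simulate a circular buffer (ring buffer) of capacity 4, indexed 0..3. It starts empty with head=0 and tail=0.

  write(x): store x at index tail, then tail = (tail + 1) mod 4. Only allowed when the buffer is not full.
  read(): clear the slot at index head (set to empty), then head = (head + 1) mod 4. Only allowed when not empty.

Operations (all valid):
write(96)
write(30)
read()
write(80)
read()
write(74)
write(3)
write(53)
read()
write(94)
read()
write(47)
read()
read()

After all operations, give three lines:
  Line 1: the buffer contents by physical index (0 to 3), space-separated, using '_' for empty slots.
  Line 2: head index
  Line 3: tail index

write(96): buf=[96 _ _ _], head=0, tail=1, size=1
write(30): buf=[96 30 _ _], head=0, tail=2, size=2
read(): buf=[_ 30 _ _], head=1, tail=2, size=1
write(80): buf=[_ 30 80 _], head=1, tail=3, size=2
read(): buf=[_ _ 80 _], head=2, tail=3, size=1
write(74): buf=[_ _ 80 74], head=2, tail=0, size=2
write(3): buf=[3 _ 80 74], head=2, tail=1, size=3
write(53): buf=[3 53 80 74], head=2, tail=2, size=4
read(): buf=[3 53 _ 74], head=3, tail=2, size=3
write(94): buf=[3 53 94 74], head=3, tail=3, size=4
read(): buf=[3 53 94 _], head=0, tail=3, size=3
write(47): buf=[3 53 94 47], head=0, tail=0, size=4
read(): buf=[_ 53 94 47], head=1, tail=0, size=3
read(): buf=[_ _ 94 47], head=2, tail=0, size=2

Answer: _ _ 94 47
2
0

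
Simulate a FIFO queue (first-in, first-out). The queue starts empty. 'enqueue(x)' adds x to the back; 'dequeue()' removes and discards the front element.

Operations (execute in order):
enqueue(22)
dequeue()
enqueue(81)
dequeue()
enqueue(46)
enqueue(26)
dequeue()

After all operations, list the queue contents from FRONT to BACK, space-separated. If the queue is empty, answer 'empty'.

Answer: 26

Derivation:
enqueue(22): [22]
dequeue(): []
enqueue(81): [81]
dequeue(): []
enqueue(46): [46]
enqueue(26): [46, 26]
dequeue(): [26]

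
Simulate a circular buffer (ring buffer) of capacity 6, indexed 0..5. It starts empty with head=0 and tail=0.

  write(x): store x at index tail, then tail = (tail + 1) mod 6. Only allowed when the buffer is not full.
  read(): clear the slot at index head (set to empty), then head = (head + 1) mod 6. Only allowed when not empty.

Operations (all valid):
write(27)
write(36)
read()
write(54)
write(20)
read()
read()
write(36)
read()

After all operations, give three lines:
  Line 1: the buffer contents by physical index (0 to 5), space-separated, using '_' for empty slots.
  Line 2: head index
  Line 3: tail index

Answer: _ _ _ _ 36 _
4
5

Derivation:
write(27): buf=[27 _ _ _ _ _], head=0, tail=1, size=1
write(36): buf=[27 36 _ _ _ _], head=0, tail=2, size=2
read(): buf=[_ 36 _ _ _ _], head=1, tail=2, size=1
write(54): buf=[_ 36 54 _ _ _], head=1, tail=3, size=2
write(20): buf=[_ 36 54 20 _ _], head=1, tail=4, size=3
read(): buf=[_ _ 54 20 _ _], head=2, tail=4, size=2
read(): buf=[_ _ _ 20 _ _], head=3, tail=4, size=1
write(36): buf=[_ _ _ 20 36 _], head=3, tail=5, size=2
read(): buf=[_ _ _ _ 36 _], head=4, tail=5, size=1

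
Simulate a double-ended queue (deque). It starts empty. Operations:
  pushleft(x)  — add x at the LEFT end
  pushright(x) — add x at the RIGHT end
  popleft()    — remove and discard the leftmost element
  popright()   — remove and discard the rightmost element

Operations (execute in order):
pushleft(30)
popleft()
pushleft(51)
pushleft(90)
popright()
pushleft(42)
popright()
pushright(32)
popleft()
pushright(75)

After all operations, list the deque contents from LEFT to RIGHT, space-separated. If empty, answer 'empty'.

pushleft(30): [30]
popleft(): []
pushleft(51): [51]
pushleft(90): [90, 51]
popright(): [90]
pushleft(42): [42, 90]
popright(): [42]
pushright(32): [42, 32]
popleft(): [32]
pushright(75): [32, 75]

Answer: 32 75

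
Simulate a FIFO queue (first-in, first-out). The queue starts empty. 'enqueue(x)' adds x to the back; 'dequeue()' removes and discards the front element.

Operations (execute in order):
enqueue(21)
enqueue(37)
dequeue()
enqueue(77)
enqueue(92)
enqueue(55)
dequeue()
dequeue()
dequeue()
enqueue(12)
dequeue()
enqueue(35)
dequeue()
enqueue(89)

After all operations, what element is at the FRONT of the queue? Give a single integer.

enqueue(21): queue = [21]
enqueue(37): queue = [21, 37]
dequeue(): queue = [37]
enqueue(77): queue = [37, 77]
enqueue(92): queue = [37, 77, 92]
enqueue(55): queue = [37, 77, 92, 55]
dequeue(): queue = [77, 92, 55]
dequeue(): queue = [92, 55]
dequeue(): queue = [55]
enqueue(12): queue = [55, 12]
dequeue(): queue = [12]
enqueue(35): queue = [12, 35]
dequeue(): queue = [35]
enqueue(89): queue = [35, 89]

Answer: 35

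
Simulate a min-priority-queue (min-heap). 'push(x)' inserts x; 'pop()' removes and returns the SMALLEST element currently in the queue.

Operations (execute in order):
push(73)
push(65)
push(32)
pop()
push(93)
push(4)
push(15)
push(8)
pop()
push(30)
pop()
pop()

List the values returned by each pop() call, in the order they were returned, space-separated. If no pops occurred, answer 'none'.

push(73): heap contents = [73]
push(65): heap contents = [65, 73]
push(32): heap contents = [32, 65, 73]
pop() → 32: heap contents = [65, 73]
push(93): heap contents = [65, 73, 93]
push(4): heap contents = [4, 65, 73, 93]
push(15): heap contents = [4, 15, 65, 73, 93]
push(8): heap contents = [4, 8, 15, 65, 73, 93]
pop() → 4: heap contents = [8, 15, 65, 73, 93]
push(30): heap contents = [8, 15, 30, 65, 73, 93]
pop() → 8: heap contents = [15, 30, 65, 73, 93]
pop() → 15: heap contents = [30, 65, 73, 93]

Answer: 32 4 8 15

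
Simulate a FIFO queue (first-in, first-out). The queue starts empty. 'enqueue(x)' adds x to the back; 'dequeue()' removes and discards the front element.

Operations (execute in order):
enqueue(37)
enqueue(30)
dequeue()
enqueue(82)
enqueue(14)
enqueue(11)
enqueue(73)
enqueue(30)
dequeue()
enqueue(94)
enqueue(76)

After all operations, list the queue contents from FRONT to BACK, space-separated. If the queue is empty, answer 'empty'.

enqueue(37): [37]
enqueue(30): [37, 30]
dequeue(): [30]
enqueue(82): [30, 82]
enqueue(14): [30, 82, 14]
enqueue(11): [30, 82, 14, 11]
enqueue(73): [30, 82, 14, 11, 73]
enqueue(30): [30, 82, 14, 11, 73, 30]
dequeue(): [82, 14, 11, 73, 30]
enqueue(94): [82, 14, 11, 73, 30, 94]
enqueue(76): [82, 14, 11, 73, 30, 94, 76]

Answer: 82 14 11 73 30 94 76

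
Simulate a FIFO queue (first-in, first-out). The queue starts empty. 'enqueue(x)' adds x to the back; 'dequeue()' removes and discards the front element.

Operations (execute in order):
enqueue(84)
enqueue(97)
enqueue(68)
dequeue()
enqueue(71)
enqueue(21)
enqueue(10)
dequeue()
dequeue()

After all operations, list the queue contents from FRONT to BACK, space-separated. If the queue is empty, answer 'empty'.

enqueue(84): [84]
enqueue(97): [84, 97]
enqueue(68): [84, 97, 68]
dequeue(): [97, 68]
enqueue(71): [97, 68, 71]
enqueue(21): [97, 68, 71, 21]
enqueue(10): [97, 68, 71, 21, 10]
dequeue(): [68, 71, 21, 10]
dequeue(): [71, 21, 10]

Answer: 71 21 10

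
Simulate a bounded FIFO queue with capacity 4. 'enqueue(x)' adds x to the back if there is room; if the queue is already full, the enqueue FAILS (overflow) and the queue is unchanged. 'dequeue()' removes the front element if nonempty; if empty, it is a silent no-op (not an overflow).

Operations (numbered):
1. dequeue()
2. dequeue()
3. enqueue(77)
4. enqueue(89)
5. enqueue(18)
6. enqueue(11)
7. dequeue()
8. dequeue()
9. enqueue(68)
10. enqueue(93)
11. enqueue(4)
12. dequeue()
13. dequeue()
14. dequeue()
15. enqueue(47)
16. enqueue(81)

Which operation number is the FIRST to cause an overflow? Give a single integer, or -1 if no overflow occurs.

Answer: 11

Derivation:
1. dequeue(): empty, no-op, size=0
2. dequeue(): empty, no-op, size=0
3. enqueue(77): size=1
4. enqueue(89): size=2
5. enqueue(18): size=3
6. enqueue(11): size=4
7. dequeue(): size=3
8. dequeue(): size=2
9. enqueue(68): size=3
10. enqueue(93): size=4
11. enqueue(4): size=4=cap → OVERFLOW (fail)
12. dequeue(): size=3
13. dequeue(): size=2
14. dequeue(): size=1
15. enqueue(47): size=2
16. enqueue(81): size=3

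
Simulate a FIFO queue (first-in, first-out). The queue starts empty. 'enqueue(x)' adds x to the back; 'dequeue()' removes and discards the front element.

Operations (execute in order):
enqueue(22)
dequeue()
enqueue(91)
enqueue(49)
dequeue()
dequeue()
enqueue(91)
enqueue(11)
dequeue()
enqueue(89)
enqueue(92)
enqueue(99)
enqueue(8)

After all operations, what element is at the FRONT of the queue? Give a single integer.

Answer: 11

Derivation:
enqueue(22): queue = [22]
dequeue(): queue = []
enqueue(91): queue = [91]
enqueue(49): queue = [91, 49]
dequeue(): queue = [49]
dequeue(): queue = []
enqueue(91): queue = [91]
enqueue(11): queue = [91, 11]
dequeue(): queue = [11]
enqueue(89): queue = [11, 89]
enqueue(92): queue = [11, 89, 92]
enqueue(99): queue = [11, 89, 92, 99]
enqueue(8): queue = [11, 89, 92, 99, 8]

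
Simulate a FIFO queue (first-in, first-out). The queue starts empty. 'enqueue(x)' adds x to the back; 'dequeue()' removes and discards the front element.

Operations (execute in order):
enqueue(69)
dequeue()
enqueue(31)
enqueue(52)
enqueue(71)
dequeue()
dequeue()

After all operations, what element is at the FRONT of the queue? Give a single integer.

enqueue(69): queue = [69]
dequeue(): queue = []
enqueue(31): queue = [31]
enqueue(52): queue = [31, 52]
enqueue(71): queue = [31, 52, 71]
dequeue(): queue = [52, 71]
dequeue(): queue = [71]

Answer: 71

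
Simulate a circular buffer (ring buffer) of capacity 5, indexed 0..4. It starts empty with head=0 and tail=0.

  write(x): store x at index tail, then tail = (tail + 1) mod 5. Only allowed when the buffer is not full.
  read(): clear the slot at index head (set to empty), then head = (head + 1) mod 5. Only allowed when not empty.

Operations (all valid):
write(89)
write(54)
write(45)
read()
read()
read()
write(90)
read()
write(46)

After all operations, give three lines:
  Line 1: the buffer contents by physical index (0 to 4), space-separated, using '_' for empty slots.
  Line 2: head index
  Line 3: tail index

Answer: _ _ _ _ 46
4
0

Derivation:
write(89): buf=[89 _ _ _ _], head=0, tail=1, size=1
write(54): buf=[89 54 _ _ _], head=0, tail=2, size=2
write(45): buf=[89 54 45 _ _], head=0, tail=3, size=3
read(): buf=[_ 54 45 _ _], head=1, tail=3, size=2
read(): buf=[_ _ 45 _ _], head=2, tail=3, size=1
read(): buf=[_ _ _ _ _], head=3, tail=3, size=0
write(90): buf=[_ _ _ 90 _], head=3, tail=4, size=1
read(): buf=[_ _ _ _ _], head=4, tail=4, size=0
write(46): buf=[_ _ _ _ 46], head=4, tail=0, size=1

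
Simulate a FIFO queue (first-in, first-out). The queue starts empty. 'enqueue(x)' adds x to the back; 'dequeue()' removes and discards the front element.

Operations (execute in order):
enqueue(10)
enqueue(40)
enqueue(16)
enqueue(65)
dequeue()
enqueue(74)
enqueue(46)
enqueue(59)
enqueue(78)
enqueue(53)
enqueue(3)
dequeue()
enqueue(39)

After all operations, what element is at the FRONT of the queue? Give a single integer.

enqueue(10): queue = [10]
enqueue(40): queue = [10, 40]
enqueue(16): queue = [10, 40, 16]
enqueue(65): queue = [10, 40, 16, 65]
dequeue(): queue = [40, 16, 65]
enqueue(74): queue = [40, 16, 65, 74]
enqueue(46): queue = [40, 16, 65, 74, 46]
enqueue(59): queue = [40, 16, 65, 74, 46, 59]
enqueue(78): queue = [40, 16, 65, 74, 46, 59, 78]
enqueue(53): queue = [40, 16, 65, 74, 46, 59, 78, 53]
enqueue(3): queue = [40, 16, 65, 74, 46, 59, 78, 53, 3]
dequeue(): queue = [16, 65, 74, 46, 59, 78, 53, 3]
enqueue(39): queue = [16, 65, 74, 46, 59, 78, 53, 3, 39]

Answer: 16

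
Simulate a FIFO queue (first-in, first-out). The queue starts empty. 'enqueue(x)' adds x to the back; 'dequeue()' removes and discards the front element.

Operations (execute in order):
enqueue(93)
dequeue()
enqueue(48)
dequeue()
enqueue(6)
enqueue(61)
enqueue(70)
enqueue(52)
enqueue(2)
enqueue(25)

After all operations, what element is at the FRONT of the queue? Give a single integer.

Answer: 6

Derivation:
enqueue(93): queue = [93]
dequeue(): queue = []
enqueue(48): queue = [48]
dequeue(): queue = []
enqueue(6): queue = [6]
enqueue(61): queue = [6, 61]
enqueue(70): queue = [6, 61, 70]
enqueue(52): queue = [6, 61, 70, 52]
enqueue(2): queue = [6, 61, 70, 52, 2]
enqueue(25): queue = [6, 61, 70, 52, 2, 25]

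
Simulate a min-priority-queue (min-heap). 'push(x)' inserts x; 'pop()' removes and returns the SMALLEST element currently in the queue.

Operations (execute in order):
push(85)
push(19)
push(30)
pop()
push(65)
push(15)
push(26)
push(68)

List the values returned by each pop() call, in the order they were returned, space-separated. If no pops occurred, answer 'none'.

Answer: 19

Derivation:
push(85): heap contents = [85]
push(19): heap contents = [19, 85]
push(30): heap contents = [19, 30, 85]
pop() → 19: heap contents = [30, 85]
push(65): heap contents = [30, 65, 85]
push(15): heap contents = [15, 30, 65, 85]
push(26): heap contents = [15, 26, 30, 65, 85]
push(68): heap contents = [15, 26, 30, 65, 68, 85]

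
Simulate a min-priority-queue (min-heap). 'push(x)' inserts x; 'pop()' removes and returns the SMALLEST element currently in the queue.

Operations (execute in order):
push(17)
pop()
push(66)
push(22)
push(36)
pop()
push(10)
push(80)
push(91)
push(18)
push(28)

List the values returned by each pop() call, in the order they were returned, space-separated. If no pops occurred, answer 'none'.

push(17): heap contents = [17]
pop() → 17: heap contents = []
push(66): heap contents = [66]
push(22): heap contents = [22, 66]
push(36): heap contents = [22, 36, 66]
pop() → 22: heap contents = [36, 66]
push(10): heap contents = [10, 36, 66]
push(80): heap contents = [10, 36, 66, 80]
push(91): heap contents = [10, 36, 66, 80, 91]
push(18): heap contents = [10, 18, 36, 66, 80, 91]
push(28): heap contents = [10, 18, 28, 36, 66, 80, 91]

Answer: 17 22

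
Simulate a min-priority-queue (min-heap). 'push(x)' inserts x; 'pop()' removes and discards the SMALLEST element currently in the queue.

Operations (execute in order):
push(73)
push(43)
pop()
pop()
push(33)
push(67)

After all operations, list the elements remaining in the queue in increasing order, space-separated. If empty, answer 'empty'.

Answer: 33 67

Derivation:
push(73): heap contents = [73]
push(43): heap contents = [43, 73]
pop() → 43: heap contents = [73]
pop() → 73: heap contents = []
push(33): heap contents = [33]
push(67): heap contents = [33, 67]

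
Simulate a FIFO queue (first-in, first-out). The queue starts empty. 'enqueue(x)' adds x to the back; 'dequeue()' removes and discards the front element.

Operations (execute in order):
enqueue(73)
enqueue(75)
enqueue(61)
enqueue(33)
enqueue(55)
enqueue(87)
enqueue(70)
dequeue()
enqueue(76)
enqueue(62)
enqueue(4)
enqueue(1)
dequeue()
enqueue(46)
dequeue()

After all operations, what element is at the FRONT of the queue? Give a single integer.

Answer: 33

Derivation:
enqueue(73): queue = [73]
enqueue(75): queue = [73, 75]
enqueue(61): queue = [73, 75, 61]
enqueue(33): queue = [73, 75, 61, 33]
enqueue(55): queue = [73, 75, 61, 33, 55]
enqueue(87): queue = [73, 75, 61, 33, 55, 87]
enqueue(70): queue = [73, 75, 61, 33, 55, 87, 70]
dequeue(): queue = [75, 61, 33, 55, 87, 70]
enqueue(76): queue = [75, 61, 33, 55, 87, 70, 76]
enqueue(62): queue = [75, 61, 33, 55, 87, 70, 76, 62]
enqueue(4): queue = [75, 61, 33, 55, 87, 70, 76, 62, 4]
enqueue(1): queue = [75, 61, 33, 55, 87, 70, 76, 62, 4, 1]
dequeue(): queue = [61, 33, 55, 87, 70, 76, 62, 4, 1]
enqueue(46): queue = [61, 33, 55, 87, 70, 76, 62, 4, 1, 46]
dequeue(): queue = [33, 55, 87, 70, 76, 62, 4, 1, 46]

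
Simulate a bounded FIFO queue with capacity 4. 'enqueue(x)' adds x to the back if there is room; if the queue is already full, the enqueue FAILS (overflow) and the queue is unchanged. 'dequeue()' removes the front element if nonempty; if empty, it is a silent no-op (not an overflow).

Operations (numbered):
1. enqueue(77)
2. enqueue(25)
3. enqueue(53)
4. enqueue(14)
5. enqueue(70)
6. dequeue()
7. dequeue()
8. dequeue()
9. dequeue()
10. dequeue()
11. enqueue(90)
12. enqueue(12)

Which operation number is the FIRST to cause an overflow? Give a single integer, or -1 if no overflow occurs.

1. enqueue(77): size=1
2. enqueue(25): size=2
3. enqueue(53): size=3
4. enqueue(14): size=4
5. enqueue(70): size=4=cap → OVERFLOW (fail)
6. dequeue(): size=3
7. dequeue(): size=2
8. dequeue(): size=1
9. dequeue(): size=0
10. dequeue(): empty, no-op, size=0
11. enqueue(90): size=1
12. enqueue(12): size=2

Answer: 5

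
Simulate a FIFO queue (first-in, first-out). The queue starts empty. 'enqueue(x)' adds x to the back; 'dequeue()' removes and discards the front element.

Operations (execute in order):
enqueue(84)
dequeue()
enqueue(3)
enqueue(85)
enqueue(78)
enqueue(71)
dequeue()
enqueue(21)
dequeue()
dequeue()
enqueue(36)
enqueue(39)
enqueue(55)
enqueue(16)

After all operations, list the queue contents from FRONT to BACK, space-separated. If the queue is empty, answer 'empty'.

Answer: 71 21 36 39 55 16

Derivation:
enqueue(84): [84]
dequeue(): []
enqueue(3): [3]
enqueue(85): [3, 85]
enqueue(78): [3, 85, 78]
enqueue(71): [3, 85, 78, 71]
dequeue(): [85, 78, 71]
enqueue(21): [85, 78, 71, 21]
dequeue(): [78, 71, 21]
dequeue(): [71, 21]
enqueue(36): [71, 21, 36]
enqueue(39): [71, 21, 36, 39]
enqueue(55): [71, 21, 36, 39, 55]
enqueue(16): [71, 21, 36, 39, 55, 16]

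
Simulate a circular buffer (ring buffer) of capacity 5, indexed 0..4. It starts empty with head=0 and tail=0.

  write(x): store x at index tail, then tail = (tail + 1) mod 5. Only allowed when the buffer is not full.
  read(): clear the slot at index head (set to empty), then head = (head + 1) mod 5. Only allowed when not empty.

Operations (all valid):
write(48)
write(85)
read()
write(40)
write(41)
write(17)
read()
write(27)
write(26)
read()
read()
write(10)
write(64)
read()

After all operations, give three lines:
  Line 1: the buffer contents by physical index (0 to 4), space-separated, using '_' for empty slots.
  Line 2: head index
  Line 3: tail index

Answer: 27 26 10 64 _
0
4

Derivation:
write(48): buf=[48 _ _ _ _], head=0, tail=1, size=1
write(85): buf=[48 85 _ _ _], head=0, tail=2, size=2
read(): buf=[_ 85 _ _ _], head=1, tail=2, size=1
write(40): buf=[_ 85 40 _ _], head=1, tail=3, size=2
write(41): buf=[_ 85 40 41 _], head=1, tail=4, size=3
write(17): buf=[_ 85 40 41 17], head=1, tail=0, size=4
read(): buf=[_ _ 40 41 17], head=2, tail=0, size=3
write(27): buf=[27 _ 40 41 17], head=2, tail=1, size=4
write(26): buf=[27 26 40 41 17], head=2, tail=2, size=5
read(): buf=[27 26 _ 41 17], head=3, tail=2, size=4
read(): buf=[27 26 _ _ 17], head=4, tail=2, size=3
write(10): buf=[27 26 10 _ 17], head=4, tail=3, size=4
write(64): buf=[27 26 10 64 17], head=4, tail=4, size=5
read(): buf=[27 26 10 64 _], head=0, tail=4, size=4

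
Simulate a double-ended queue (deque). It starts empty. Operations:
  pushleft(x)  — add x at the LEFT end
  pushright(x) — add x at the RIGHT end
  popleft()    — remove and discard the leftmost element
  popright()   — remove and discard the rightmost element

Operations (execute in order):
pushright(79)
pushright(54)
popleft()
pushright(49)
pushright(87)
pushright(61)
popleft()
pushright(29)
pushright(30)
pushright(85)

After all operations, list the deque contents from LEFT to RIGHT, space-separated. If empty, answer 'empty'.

pushright(79): [79]
pushright(54): [79, 54]
popleft(): [54]
pushright(49): [54, 49]
pushright(87): [54, 49, 87]
pushright(61): [54, 49, 87, 61]
popleft(): [49, 87, 61]
pushright(29): [49, 87, 61, 29]
pushright(30): [49, 87, 61, 29, 30]
pushright(85): [49, 87, 61, 29, 30, 85]

Answer: 49 87 61 29 30 85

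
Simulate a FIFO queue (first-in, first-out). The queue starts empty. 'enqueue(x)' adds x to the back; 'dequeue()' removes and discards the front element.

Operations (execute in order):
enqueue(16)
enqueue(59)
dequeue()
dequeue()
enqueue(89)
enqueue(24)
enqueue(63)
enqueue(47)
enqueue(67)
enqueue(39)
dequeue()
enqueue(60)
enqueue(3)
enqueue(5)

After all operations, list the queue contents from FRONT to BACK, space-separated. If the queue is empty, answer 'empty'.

enqueue(16): [16]
enqueue(59): [16, 59]
dequeue(): [59]
dequeue(): []
enqueue(89): [89]
enqueue(24): [89, 24]
enqueue(63): [89, 24, 63]
enqueue(47): [89, 24, 63, 47]
enqueue(67): [89, 24, 63, 47, 67]
enqueue(39): [89, 24, 63, 47, 67, 39]
dequeue(): [24, 63, 47, 67, 39]
enqueue(60): [24, 63, 47, 67, 39, 60]
enqueue(3): [24, 63, 47, 67, 39, 60, 3]
enqueue(5): [24, 63, 47, 67, 39, 60, 3, 5]

Answer: 24 63 47 67 39 60 3 5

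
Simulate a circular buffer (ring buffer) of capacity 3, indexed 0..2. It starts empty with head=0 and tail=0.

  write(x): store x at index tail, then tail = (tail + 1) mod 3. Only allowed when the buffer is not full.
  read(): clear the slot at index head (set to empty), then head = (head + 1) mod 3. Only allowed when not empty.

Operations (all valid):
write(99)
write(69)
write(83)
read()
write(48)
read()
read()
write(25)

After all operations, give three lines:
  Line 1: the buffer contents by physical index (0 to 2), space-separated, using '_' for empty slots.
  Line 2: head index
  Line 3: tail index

write(99): buf=[99 _ _], head=0, tail=1, size=1
write(69): buf=[99 69 _], head=0, tail=2, size=2
write(83): buf=[99 69 83], head=0, tail=0, size=3
read(): buf=[_ 69 83], head=1, tail=0, size=2
write(48): buf=[48 69 83], head=1, tail=1, size=3
read(): buf=[48 _ 83], head=2, tail=1, size=2
read(): buf=[48 _ _], head=0, tail=1, size=1
write(25): buf=[48 25 _], head=0, tail=2, size=2

Answer: 48 25 _
0
2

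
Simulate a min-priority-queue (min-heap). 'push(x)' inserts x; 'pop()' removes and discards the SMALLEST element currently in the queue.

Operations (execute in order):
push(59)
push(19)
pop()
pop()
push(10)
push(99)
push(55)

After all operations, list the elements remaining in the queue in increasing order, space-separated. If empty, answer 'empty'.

push(59): heap contents = [59]
push(19): heap contents = [19, 59]
pop() → 19: heap contents = [59]
pop() → 59: heap contents = []
push(10): heap contents = [10]
push(99): heap contents = [10, 99]
push(55): heap contents = [10, 55, 99]

Answer: 10 55 99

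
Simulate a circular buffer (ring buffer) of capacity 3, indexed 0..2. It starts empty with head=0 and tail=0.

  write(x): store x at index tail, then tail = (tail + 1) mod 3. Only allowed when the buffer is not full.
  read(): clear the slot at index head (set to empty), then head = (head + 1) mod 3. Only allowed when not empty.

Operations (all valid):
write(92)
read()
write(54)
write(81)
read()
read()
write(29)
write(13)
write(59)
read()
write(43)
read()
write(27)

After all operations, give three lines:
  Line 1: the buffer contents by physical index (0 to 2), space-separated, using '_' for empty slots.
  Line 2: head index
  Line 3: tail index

Answer: 43 27 59
2
2

Derivation:
write(92): buf=[92 _ _], head=0, tail=1, size=1
read(): buf=[_ _ _], head=1, tail=1, size=0
write(54): buf=[_ 54 _], head=1, tail=2, size=1
write(81): buf=[_ 54 81], head=1, tail=0, size=2
read(): buf=[_ _ 81], head=2, tail=0, size=1
read(): buf=[_ _ _], head=0, tail=0, size=0
write(29): buf=[29 _ _], head=0, tail=1, size=1
write(13): buf=[29 13 _], head=0, tail=2, size=2
write(59): buf=[29 13 59], head=0, tail=0, size=3
read(): buf=[_ 13 59], head=1, tail=0, size=2
write(43): buf=[43 13 59], head=1, tail=1, size=3
read(): buf=[43 _ 59], head=2, tail=1, size=2
write(27): buf=[43 27 59], head=2, tail=2, size=3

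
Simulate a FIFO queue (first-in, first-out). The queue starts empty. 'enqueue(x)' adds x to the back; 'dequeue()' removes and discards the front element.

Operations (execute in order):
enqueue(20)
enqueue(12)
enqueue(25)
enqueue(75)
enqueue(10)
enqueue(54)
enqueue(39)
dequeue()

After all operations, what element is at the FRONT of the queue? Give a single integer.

Answer: 12

Derivation:
enqueue(20): queue = [20]
enqueue(12): queue = [20, 12]
enqueue(25): queue = [20, 12, 25]
enqueue(75): queue = [20, 12, 25, 75]
enqueue(10): queue = [20, 12, 25, 75, 10]
enqueue(54): queue = [20, 12, 25, 75, 10, 54]
enqueue(39): queue = [20, 12, 25, 75, 10, 54, 39]
dequeue(): queue = [12, 25, 75, 10, 54, 39]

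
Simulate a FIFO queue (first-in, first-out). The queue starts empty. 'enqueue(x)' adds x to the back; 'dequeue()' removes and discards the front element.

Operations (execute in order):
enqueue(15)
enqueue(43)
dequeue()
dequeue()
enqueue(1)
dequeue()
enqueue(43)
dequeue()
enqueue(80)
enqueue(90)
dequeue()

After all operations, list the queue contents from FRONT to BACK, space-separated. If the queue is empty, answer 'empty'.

enqueue(15): [15]
enqueue(43): [15, 43]
dequeue(): [43]
dequeue(): []
enqueue(1): [1]
dequeue(): []
enqueue(43): [43]
dequeue(): []
enqueue(80): [80]
enqueue(90): [80, 90]
dequeue(): [90]

Answer: 90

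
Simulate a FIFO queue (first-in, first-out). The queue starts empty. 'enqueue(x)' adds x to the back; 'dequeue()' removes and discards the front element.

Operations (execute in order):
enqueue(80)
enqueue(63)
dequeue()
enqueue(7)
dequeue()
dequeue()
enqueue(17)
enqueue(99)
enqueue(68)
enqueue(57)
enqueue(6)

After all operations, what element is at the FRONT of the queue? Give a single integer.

Answer: 17

Derivation:
enqueue(80): queue = [80]
enqueue(63): queue = [80, 63]
dequeue(): queue = [63]
enqueue(7): queue = [63, 7]
dequeue(): queue = [7]
dequeue(): queue = []
enqueue(17): queue = [17]
enqueue(99): queue = [17, 99]
enqueue(68): queue = [17, 99, 68]
enqueue(57): queue = [17, 99, 68, 57]
enqueue(6): queue = [17, 99, 68, 57, 6]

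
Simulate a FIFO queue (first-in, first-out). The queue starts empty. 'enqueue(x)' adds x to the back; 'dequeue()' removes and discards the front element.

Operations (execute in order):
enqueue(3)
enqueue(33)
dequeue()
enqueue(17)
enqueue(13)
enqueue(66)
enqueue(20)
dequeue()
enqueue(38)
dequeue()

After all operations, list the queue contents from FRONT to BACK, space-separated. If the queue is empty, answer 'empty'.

Answer: 13 66 20 38

Derivation:
enqueue(3): [3]
enqueue(33): [3, 33]
dequeue(): [33]
enqueue(17): [33, 17]
enqueue(13): [33, 17, 13]
enqueue(66): [33, 17, 13, 66]
enqueue(20): [33, 17, 13, 66, 20]
dequeue(): [17, 13, 66, 20]
enqueue(38): [17, 13, 66, 20, 38]
dequeue(): [13, 66, 20, 38]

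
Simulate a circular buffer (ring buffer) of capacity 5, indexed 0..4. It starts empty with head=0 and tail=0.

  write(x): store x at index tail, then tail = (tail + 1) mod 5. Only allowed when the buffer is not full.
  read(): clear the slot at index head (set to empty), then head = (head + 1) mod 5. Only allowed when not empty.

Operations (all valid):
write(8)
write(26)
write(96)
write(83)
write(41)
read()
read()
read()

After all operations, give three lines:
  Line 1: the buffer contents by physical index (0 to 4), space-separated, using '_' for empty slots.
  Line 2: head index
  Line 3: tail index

write(8): buf=[8 _ _ _ _], head=0, tail=1, size=1
write(26): buf=[8 26 _ _ _], head=0, tail=2, size=2
write(96): buf=[8 26 96 _ _], head=0, tail=3, size=3
write(83): buf=[8 26 96 83 _], head=0, tail=4, size=4
write(41): buf=[8 26 96 83 41], head=0, tail=0, size=5
read(): buf=[_ 26 96 83 41], head=1, tail=0, size=4
read(): buf=[_ _ 96 83 41], head=2, tail=0, size=3
read(): buf=[_ _ _ 83 41], head=3, tail=0, size=2

Answer: _ _ _ 83 41
3
0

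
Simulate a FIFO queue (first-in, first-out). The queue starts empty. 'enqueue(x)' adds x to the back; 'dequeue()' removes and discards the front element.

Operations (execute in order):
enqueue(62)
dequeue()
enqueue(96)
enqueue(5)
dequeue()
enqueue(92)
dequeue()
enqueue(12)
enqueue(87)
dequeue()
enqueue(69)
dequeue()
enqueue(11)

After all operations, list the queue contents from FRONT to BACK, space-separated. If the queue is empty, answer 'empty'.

enqueue(62): [62]
dequeue(): []
enqueue(96): [96]
enqueue(5): [96, 5]
dequeue(): [5]
enqueue(92): [5, 92]
dequeue(): [92]
enqueue(12): [92, 12]
enqueue(87): [92, 12, 87]
dequeue(): [12, 87]
enqueue(69): [12, 87, 69]
dequeue(): [87, 69]
enqueue(11): [87, 69, 11]

Answer: 87 69 11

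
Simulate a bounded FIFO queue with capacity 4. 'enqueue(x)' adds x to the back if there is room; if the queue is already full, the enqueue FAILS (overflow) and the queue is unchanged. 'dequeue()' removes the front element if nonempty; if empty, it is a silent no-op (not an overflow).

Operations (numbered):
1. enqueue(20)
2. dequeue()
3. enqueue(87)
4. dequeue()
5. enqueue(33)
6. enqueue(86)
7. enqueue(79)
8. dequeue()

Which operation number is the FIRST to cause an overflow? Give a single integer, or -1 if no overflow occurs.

1. enqueue(20): size=1
2. dequeue(): size=0
3. enqueue(87): size=1
4. dequeue(): size=0
5. enqueue(33): size=1
6. enqueue(86): size=2
7. enqueue(79): size=3
8. dequeue(): size=2

Answer: -1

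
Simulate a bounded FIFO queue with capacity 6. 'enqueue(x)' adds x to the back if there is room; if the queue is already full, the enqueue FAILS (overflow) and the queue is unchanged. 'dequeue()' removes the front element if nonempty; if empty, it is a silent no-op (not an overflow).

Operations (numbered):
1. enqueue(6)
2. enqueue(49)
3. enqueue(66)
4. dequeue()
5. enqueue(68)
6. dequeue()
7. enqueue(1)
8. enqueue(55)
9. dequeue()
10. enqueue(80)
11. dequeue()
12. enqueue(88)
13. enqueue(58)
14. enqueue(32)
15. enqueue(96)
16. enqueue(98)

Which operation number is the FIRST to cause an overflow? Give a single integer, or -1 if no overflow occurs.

1. enqueue(6): size=1
2. enqueue(49): size=2
3. enqueue(66): size=3
4. dequeue(): size=2
5. enqueue(68): size=3
6. dequeue(): size=2
7. enqueue(1): size=3
8. enqueue(55): size=4
9. dequeue(): size=3
10. enqueue(80): size=4
11. dequeue(): size=3
12. enqueue(88): size=4
13. enqueue(58): size=5
14. enqueue(32): size=6
15. enqueue(96): size=6=cap → OVERFLOW (fail)
16. enqueue(98): size=6=cap → OVERFLOW (fail)

Answer: 15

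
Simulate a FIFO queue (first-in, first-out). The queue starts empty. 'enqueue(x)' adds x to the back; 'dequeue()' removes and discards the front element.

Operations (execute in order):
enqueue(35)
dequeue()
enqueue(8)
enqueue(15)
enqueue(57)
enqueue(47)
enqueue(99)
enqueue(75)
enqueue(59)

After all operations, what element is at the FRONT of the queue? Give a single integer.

Answer: 8

Derivation:
enqueue(35): queue = [35]
dequeue(): queue = []
enqueue(8): queue = [8]
enqueue(15): queue = [8, 15]
enqueue(57): queue = [8, 15, 57]
enqueue(47): queue = [8, 15, 57, 47]
enqueue(99): queue = [8, 15, 57, 47, 99]
enqueue(75): queue = [8, 15, 57, 47, 99, 75]
enqueue(59): queue = [8, 15, 57, 47, 99, 75, 59]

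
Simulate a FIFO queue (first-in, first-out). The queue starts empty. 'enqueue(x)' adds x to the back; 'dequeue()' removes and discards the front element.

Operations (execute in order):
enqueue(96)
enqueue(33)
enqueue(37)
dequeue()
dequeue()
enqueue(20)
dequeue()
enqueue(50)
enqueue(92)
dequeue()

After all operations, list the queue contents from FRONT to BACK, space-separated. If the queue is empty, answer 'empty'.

Answer: 50 92

Derivation:
enqueue(96): [96]
enqueue(33): [96, 33]
enqueue(37): [96, 33, 37]
dequeue(): [33, 37]
dequeue(): [37]
enqueue(20): [37, 20]
dequeue(): [20]
enqueue(50): [20, 50]
enqueue(92): [20, 50, 92]
dequeue(): [50, 92]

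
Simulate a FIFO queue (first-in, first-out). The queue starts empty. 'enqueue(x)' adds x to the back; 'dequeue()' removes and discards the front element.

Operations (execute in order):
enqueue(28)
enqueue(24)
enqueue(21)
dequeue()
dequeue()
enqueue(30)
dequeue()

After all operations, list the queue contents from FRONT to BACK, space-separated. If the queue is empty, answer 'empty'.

Answer: 30

Derivation:
enqueue(28): [28]
enqueue(24): [28, 24]
enqueue(21): [28, 24, 21]
dequeue(): [24, 21]
dequeue(): [21]
enqueue(30): [21, 30]
dequeue(): [30]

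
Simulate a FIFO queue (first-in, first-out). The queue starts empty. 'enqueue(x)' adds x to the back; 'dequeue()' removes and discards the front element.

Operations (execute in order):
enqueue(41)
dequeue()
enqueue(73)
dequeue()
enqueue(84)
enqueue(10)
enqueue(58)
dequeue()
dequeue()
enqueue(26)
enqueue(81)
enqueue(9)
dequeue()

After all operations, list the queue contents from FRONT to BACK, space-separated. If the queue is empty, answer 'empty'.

Answer: 26 81 9

Derivation:
enqueue(41): [41]
dequeue(): []
enqueue(73): [73]
dequeue(): []
enqueue(84): [84]
enqueue(10): [84, 10]
enqueue(58): [84, 10, 58]
dequeue(): [10, 58]
dequeue(): [58]
enqueue(26): [58, 26]
enqueue(81): [58, 26, 81]
enqueue(9): [58, 26, 81, 9]
dequeue(): [26, 81, 9]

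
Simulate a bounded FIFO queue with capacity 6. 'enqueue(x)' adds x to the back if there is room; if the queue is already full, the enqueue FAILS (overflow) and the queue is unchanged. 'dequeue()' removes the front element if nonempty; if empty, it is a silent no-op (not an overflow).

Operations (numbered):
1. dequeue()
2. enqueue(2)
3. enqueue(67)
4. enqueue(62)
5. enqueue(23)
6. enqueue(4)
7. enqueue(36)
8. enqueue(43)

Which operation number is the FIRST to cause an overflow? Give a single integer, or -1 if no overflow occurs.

1. dequeue(): empty, no-op, size=0
2. enqueue(2): size=1
3. enqueue(67): size=2
4. enqueue(62): size=3
5. enqueue(23): size=4
6. enqueue(4): size=5
7. enqueue(36): size=6
8. enqueue(43): size=6=cap → OVERFLOW (fail)

Answer: 8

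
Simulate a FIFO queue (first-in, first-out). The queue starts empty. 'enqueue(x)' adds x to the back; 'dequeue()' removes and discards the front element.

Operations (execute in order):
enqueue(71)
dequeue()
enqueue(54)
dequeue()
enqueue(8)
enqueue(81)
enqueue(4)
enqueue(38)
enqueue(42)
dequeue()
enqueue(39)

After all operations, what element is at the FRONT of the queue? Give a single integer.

enqueue(71): queue = [71]
dequeue(): queue = []
enqueue(54): queue = [54]
dequeue(): queue = []
enqueue(8): queue = [8]
enqueue(81): queue = [8, 81]
enqueue(4): queue = [8, 81, 4]
enqueue(38): queue = [8, 81, 4, 38]
enqueue(42): queue = [8, 81, 4, 38, 42]
dequeue(): queue = [81, 4, 38, 42]
enqueue(39): queue = [81, 4, 38, 42, 39]

Answer: 81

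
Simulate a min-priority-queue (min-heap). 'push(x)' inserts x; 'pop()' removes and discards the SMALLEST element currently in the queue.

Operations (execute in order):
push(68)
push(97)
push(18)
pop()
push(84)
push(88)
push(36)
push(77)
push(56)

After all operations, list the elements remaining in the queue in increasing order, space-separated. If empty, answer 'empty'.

Answer: 36 56 68 77 84 88 97

Derivation:
push(68): heap contents = [68]
push(97): heap contents = [68, 97]
push(18): heap contents = [18, 68, 97]
pop() → 18: heap contents = [68, 97]
push(84): heap contents = [68, 84, 97]
push(88): heap contents = [68, 84, 88, 97]
push(36): heap contents = [36, 68, 84, 88, 97]
push(77): heap contents = [36, 68, 77, 84, 88, 97]
push(56): heap contents = [36, 56, 68, 77, 84, 88, 97]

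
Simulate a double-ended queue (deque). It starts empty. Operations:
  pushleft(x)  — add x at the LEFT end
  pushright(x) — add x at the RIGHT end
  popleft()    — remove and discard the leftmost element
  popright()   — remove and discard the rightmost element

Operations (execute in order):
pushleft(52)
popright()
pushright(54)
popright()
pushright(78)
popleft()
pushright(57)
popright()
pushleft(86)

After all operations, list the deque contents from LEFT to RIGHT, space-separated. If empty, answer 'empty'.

Answer: 86

Derivation:
pushleft(52): [52]
popright(): []
pushright(54): [54]
popright(): []
pushright(78): [78]
popleft(): []
pushright(57): [57]
popright(): []
pushleft(86): [86]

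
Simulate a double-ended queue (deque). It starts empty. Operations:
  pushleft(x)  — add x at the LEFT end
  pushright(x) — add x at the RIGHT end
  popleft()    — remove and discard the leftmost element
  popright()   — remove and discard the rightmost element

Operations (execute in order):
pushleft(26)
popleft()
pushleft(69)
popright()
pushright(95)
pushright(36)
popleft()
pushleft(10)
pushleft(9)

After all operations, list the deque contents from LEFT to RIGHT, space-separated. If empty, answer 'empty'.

Answer: 9 10 36

Derivation:
pushleft(26): [26]
popleft(): []
pushleft(69): [69]
popright(): []
pushright(95): [95]
pushright(36): [95, 36]
popleft(): [36]
pushleft(10): [10, 36]
pushleft(9): [9, 10, 36]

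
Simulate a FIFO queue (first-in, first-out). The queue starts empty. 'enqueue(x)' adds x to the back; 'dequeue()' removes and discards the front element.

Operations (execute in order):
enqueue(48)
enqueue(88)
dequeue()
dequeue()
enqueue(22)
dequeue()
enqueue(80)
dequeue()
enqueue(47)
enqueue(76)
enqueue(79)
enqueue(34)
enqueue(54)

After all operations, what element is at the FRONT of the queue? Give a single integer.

Answer: 47

Derivation:
enqueue(48): queue = [48]
enqueue(88): queue = [48, 88]
dequeue(): queue = [88]
dequeue(): queue = []
enqueue(22): queue = [22]
dequeue(): queue = []
enqueue(80): queue = [80]
dequeue(): queue = []
enqueue(47): queue = [47]
enqueue(76): queue = [47, 76]
enqueue(79): queue = [47, 76, 79]
enqueue(34): queue = [47, 76, 79, 34]
enqueue(54): queue = [47, 76, 79, 34, 54]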